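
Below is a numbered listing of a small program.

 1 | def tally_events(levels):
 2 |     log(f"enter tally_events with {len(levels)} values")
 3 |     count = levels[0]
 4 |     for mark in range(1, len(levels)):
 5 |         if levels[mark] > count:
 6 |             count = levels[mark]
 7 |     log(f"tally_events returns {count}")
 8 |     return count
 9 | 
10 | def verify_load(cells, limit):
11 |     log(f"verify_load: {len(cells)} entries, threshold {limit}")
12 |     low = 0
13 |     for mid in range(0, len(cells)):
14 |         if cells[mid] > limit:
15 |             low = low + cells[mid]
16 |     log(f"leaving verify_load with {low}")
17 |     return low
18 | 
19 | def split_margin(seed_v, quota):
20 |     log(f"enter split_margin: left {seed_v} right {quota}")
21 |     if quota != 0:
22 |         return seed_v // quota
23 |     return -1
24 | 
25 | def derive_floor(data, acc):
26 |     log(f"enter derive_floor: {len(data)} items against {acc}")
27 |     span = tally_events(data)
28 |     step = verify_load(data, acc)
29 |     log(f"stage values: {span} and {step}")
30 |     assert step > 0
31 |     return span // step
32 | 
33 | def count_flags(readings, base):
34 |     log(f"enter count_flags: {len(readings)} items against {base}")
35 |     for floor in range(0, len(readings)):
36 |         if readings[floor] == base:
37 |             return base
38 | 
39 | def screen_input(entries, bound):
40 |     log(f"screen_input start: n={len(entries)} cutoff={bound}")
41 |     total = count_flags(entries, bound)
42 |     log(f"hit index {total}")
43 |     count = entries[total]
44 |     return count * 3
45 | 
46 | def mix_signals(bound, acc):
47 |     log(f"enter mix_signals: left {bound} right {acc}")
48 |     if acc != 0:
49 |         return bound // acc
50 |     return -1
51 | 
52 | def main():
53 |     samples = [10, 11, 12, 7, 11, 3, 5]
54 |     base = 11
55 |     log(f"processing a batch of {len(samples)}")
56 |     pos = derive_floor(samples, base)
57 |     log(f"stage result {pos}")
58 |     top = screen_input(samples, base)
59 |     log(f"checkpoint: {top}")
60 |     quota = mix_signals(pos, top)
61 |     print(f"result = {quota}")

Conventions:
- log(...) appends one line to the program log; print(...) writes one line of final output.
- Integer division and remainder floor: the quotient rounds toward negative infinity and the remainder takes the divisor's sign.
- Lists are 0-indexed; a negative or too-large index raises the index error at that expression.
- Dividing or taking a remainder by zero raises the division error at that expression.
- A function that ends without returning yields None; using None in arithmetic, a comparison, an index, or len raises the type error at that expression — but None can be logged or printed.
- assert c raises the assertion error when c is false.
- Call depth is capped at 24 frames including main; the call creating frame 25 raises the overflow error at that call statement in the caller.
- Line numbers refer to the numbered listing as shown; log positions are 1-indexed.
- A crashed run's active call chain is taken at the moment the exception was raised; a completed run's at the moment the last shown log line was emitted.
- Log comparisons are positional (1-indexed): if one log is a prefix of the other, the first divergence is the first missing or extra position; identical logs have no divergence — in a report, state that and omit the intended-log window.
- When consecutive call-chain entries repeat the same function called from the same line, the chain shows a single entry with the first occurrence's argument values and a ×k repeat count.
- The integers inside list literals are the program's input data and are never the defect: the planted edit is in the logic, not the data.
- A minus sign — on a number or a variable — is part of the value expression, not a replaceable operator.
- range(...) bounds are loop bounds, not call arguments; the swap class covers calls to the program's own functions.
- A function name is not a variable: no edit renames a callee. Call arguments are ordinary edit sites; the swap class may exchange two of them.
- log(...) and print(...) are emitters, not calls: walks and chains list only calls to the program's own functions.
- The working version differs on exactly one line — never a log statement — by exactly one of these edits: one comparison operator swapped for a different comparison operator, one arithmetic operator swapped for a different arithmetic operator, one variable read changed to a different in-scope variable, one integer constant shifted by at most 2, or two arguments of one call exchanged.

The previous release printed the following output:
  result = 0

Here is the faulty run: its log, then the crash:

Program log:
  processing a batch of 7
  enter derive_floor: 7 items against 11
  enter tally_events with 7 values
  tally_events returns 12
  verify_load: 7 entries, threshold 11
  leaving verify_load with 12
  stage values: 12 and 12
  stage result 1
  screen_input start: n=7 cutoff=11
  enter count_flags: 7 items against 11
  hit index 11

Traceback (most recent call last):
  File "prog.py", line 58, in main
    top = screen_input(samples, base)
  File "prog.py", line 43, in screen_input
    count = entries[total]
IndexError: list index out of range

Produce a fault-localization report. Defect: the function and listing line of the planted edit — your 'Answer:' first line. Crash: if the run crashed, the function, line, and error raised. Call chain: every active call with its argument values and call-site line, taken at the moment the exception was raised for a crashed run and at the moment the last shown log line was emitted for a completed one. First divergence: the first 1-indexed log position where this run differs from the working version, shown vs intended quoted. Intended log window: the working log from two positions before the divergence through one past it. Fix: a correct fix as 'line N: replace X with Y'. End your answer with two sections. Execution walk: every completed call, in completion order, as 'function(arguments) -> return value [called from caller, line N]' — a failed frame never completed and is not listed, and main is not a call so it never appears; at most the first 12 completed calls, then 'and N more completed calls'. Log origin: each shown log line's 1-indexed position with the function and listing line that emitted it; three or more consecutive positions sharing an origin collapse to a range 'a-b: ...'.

Answer: the defect is in count_flags at line 37.
Core observation: At log position 11 the runs split — shown 'hit index 11', but the working version logs 'hit index 1'.
Crash: screen_input, line 43, IndexError.
Call chain: main -> screen_input([10, 11, 12, 7, 11, 3, 5], 11) (called at line 58).
First divergence: position 11; shown 'hit index 11' vs intended 'hit index 1'.
Intended log window:
  9: screen_input start: n=7 cutoff=11
  10: enter count_flags: 7 items against 11
  11: hit index 1
  12: checkpoint: 33
Execution walk:
  tally_events([10, 11, 12, 7, 11, 3, 5]) -> 12  [called from derive_floor, line 27]
  verify_load([10, 11, 12, 7, 11, 3, 5], 11) -> 12  [called from derive_floor, line 28]
  derive_floor([10, 11, 12, 7, 11, 3, 5], 11) -> 1  [called from main, line 56]
  count_flags([10, 11, 12, 7, 11, 3, 5], 11) -> 11  [called from screen_input, line 41]
Log origins:
  1: logged in main at line 55
  2: logged in derive_floor at line 26
  3: logged in tally_events at line 2
  4: logged in tally_events at line 7
  5: logged in verify_load at line 11
  6: logged in verify_load at line 16
  7: logged in derive_floor at line 29
  8: logged in main at line 57
  9: logged in screen_input at line 40
  10: logged in count_flags at line 34
  11: logged in screen_input at line 42
A correct fix: line 37: replace `base` with `floor`.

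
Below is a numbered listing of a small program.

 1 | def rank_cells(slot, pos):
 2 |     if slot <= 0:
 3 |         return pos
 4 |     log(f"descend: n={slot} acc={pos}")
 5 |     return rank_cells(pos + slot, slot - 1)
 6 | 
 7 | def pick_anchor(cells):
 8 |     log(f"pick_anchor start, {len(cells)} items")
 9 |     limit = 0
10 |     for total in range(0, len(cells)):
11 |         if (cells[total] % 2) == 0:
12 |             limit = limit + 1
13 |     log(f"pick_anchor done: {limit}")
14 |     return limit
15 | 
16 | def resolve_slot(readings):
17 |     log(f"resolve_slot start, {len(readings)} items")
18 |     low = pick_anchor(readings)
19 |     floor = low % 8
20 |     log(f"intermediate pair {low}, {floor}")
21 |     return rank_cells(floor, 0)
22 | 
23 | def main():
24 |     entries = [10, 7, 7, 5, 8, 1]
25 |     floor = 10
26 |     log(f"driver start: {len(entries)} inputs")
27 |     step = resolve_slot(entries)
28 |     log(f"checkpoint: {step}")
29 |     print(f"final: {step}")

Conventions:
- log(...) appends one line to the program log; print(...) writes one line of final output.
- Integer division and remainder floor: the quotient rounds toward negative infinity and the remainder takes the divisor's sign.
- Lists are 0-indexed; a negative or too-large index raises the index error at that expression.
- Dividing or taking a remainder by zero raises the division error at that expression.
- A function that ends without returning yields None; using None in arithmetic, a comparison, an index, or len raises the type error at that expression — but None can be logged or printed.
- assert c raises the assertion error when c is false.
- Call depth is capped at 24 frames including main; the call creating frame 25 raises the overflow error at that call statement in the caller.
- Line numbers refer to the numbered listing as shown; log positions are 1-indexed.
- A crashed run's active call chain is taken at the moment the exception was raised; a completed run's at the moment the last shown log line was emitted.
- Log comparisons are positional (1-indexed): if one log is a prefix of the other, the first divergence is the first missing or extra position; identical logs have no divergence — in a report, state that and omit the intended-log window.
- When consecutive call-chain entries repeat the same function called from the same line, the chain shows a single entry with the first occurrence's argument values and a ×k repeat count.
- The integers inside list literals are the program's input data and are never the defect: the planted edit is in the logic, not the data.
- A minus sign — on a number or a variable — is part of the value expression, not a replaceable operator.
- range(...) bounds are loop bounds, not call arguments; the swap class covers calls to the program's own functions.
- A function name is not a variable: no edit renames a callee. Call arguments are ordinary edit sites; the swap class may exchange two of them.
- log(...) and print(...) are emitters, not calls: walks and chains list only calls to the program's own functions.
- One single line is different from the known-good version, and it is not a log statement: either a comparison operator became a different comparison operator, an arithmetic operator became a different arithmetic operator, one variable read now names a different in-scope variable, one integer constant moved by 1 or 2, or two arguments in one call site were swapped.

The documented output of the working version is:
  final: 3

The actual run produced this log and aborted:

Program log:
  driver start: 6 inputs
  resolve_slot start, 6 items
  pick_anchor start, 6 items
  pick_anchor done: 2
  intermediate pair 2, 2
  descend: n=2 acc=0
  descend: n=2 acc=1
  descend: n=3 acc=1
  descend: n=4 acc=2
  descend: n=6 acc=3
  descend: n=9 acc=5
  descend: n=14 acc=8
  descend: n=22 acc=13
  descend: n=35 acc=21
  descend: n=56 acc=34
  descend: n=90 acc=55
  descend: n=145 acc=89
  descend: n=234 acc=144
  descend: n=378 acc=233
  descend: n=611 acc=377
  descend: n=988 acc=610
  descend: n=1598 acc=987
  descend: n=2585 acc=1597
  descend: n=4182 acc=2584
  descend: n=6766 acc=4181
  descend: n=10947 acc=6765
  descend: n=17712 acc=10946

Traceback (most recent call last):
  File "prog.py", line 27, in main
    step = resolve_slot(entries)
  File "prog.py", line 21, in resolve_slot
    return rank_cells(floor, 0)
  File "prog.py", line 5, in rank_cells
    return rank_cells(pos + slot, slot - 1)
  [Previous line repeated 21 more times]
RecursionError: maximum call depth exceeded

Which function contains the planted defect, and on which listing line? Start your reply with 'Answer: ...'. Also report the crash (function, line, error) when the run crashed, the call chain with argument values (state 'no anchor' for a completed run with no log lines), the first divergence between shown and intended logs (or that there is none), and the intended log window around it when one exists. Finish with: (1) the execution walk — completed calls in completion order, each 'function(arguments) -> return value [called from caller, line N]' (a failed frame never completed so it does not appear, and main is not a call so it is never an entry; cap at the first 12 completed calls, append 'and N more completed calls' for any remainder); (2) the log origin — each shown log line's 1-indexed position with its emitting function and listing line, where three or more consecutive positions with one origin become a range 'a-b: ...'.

Answer: the defect is in rank_cells at line 5.
Core observation: Position 7 is the first bad log line: 'descend: n=2 acc=1' should read 'descend: n=1 acc=2'.
Crash: rank_cells, line 5, RecursionError.
Call chain: main -> resolve_slot([10, 7, 7, 5, 8, 1]) (called at line 27) -> rank_cells(2, 0) (called at line 21) -> rank_cells(2, 1) (called at line 5) ×21.
First divergence: position 7 — shown 'descend: n=2 acc=1', intended 'descend: n=1 acc=2'.
Intended log window:
  5: intermediate pair 2, 2
  6: descend: n=2 acc=0
  7: descend: n=1 acc=2
  8: checkpoint: 3
Execution walk:
  pick_anchor([10, 7, 7, 5, 8, 1]) -> 2  [called from resolve_slot, line 18]
Log origin:
  1: emitted by main (line 26)
  2: emitted by resolve_slot (line 17)
  3: emitted by pick_anchor (line 8)
  4: emitted by pick_anchor (line 13)
  5: emitted by resolve_slot (line 20)
  6-27: emitted by rank_cells (line 4)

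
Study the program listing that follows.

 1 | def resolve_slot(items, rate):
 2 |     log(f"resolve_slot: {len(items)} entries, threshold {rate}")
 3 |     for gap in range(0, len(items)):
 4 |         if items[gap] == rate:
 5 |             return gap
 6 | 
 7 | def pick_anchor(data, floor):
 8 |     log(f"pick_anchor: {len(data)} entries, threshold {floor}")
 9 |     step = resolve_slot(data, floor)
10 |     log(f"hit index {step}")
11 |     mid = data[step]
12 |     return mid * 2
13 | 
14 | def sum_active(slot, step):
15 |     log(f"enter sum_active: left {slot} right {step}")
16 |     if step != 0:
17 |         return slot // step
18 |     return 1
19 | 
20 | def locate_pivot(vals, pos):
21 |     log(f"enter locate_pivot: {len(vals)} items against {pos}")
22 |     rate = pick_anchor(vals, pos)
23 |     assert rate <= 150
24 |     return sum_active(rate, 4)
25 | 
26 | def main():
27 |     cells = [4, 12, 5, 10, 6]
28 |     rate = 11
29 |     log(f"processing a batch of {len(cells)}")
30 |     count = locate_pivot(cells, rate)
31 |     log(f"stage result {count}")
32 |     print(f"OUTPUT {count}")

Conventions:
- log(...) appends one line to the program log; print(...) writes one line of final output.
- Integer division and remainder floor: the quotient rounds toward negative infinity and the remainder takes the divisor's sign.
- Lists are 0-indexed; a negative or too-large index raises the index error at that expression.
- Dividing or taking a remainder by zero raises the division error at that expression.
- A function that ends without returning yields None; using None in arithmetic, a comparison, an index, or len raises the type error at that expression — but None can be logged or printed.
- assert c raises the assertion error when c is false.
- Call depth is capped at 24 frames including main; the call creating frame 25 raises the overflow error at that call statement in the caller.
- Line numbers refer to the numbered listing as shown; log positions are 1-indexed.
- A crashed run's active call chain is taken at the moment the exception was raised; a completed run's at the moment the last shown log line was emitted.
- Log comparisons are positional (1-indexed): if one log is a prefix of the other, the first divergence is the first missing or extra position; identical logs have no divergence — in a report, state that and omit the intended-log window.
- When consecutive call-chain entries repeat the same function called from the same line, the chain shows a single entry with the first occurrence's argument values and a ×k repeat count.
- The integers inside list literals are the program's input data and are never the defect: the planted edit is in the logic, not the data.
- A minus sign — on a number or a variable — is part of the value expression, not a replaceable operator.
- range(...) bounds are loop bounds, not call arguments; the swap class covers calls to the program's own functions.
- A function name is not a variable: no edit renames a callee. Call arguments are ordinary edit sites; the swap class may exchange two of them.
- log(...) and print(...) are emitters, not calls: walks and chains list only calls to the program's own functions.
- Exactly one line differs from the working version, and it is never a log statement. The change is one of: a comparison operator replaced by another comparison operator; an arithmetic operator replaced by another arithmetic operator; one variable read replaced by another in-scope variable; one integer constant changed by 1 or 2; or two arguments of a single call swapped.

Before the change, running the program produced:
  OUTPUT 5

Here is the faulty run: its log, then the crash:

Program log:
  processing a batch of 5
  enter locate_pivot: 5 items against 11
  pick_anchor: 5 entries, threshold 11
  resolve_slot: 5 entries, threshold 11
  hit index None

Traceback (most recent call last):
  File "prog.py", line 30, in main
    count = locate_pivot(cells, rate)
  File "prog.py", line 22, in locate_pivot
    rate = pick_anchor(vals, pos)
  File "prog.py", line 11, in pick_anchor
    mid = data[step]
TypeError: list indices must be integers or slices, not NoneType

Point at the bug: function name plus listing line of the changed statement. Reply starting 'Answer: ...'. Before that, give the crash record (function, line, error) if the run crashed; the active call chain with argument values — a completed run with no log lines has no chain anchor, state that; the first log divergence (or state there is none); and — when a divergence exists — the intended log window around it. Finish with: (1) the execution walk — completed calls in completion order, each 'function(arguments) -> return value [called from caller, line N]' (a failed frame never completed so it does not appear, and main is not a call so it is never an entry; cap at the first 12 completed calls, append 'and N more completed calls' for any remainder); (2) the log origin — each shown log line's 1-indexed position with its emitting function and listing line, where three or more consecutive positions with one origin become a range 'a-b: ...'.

Answer: the defect is in main at line 28.
Key fact: Log line 2 is where behavior first shows: 'enter locate_pivot: 5 items against 11' appears instead of 'enter locate_pivot: 5 items against 10'.
Crash: pick_anchor, line 11, TypeError.
Call chain: main -> locate_pivot([4, 12, 5, 10, 6], 11) (called at line 30) -> pick_anchor([4, 12, 5, 10, 6], 11) (called at line 22).
First divergence: at position 2 the run shows 'enter locate_pivot: 5 items against 11' where the working version logs 'enter locate_pivot: 5 items against 10'.
Intended log window:
  1: processing a batch of 5
  2: enter locate_pivot: 5 items against 10
  3: pick_anchor: 5 entries, threshold 10
Execution walk:
  resolve_slot([4, 12, 5, 10, 6], 11) -> None  [called from pick_anchor, line 9]
Log origins:
  1: logged in main at line 29
  2: logged in locate_pivot at line 21
  3: logged in pick_anchor at line 8
  4: logged in resolve_slot at line 2
  5: logged in pick_anchor at line 10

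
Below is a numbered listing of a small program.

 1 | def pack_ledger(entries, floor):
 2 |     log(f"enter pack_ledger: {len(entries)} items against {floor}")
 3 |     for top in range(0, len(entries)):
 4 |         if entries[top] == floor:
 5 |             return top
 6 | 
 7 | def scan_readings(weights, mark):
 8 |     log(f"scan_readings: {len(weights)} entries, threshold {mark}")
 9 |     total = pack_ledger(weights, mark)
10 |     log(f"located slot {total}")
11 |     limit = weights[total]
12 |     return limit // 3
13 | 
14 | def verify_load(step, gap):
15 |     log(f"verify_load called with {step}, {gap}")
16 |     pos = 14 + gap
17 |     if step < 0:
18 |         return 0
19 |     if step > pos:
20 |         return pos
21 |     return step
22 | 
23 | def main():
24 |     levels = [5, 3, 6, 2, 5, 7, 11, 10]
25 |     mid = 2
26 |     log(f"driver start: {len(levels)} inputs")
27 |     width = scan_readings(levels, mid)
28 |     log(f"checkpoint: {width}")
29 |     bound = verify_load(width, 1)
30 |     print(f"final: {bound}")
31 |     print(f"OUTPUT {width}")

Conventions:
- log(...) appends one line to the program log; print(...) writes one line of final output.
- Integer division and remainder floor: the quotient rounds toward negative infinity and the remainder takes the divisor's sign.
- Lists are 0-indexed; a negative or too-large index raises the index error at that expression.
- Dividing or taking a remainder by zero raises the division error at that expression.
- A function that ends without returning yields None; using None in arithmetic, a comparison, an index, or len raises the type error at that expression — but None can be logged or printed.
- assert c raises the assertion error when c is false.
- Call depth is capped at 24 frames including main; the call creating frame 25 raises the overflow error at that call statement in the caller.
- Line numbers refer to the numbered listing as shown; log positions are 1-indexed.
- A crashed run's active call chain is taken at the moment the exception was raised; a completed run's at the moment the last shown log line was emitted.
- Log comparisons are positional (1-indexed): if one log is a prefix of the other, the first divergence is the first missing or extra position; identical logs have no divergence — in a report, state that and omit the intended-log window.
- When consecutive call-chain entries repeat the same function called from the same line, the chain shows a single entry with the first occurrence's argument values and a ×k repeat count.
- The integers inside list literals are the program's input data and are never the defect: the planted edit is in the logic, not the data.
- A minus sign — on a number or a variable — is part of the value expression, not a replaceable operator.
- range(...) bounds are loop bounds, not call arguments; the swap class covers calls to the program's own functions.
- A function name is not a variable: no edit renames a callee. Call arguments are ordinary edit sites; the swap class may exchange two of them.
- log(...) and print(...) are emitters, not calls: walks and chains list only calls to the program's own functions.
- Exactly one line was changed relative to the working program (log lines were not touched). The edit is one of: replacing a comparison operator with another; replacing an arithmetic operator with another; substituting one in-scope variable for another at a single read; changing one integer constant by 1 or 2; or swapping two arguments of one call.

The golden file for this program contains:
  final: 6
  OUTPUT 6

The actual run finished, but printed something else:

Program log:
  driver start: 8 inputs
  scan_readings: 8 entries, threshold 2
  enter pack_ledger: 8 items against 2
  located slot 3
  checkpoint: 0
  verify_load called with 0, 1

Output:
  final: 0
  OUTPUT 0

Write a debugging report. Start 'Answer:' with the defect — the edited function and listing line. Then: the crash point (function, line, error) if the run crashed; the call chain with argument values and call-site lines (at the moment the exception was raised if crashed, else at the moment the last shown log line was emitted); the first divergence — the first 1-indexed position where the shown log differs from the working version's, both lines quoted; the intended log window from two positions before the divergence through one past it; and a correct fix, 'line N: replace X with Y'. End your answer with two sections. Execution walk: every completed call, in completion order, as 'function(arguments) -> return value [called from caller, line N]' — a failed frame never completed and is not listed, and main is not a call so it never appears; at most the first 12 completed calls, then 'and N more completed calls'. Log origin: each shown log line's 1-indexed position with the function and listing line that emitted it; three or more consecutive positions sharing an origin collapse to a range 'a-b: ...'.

Answer: the defect is in scan_readings at line 12.
The tell: Position 5 is the first bad log line: 'checkpoint: 0' should read 'checkpoint: 6'.
Call chain: main -> verify_load(0, 1) (called at line 29).
First divergence: position 5; shown 'checkpoint: 0' vs intended 'checkpoint: 6'.
Intended log window:
  3: enter pack_ledger: 8 items against 2
  4: located slot 3
  5: checkpoint: 6
  6: verify_load called with 6, 1
Execution walk:
  pack_ledger([5, 3, 6, 2, 5, 7, 11, 10], 2) -> 3  [called from scan_readings, line 9]
  scan_readings([5, 3, 6, 2, 5, 7, 11, 10], 2) -> 0  [called from main, line 27]
  verify_load(0, 1) -> 0  [called from main, line 29]
Origin of each log line:
  1 — main, line 26
  2 — scan_readings, line 8
  3 — pack_ledger, line 2
  4 — scan_readings, line 10
  5 — main, line 28
  6 — verify_load, line 15
A correct fix: line 12: replace `//` with `*`.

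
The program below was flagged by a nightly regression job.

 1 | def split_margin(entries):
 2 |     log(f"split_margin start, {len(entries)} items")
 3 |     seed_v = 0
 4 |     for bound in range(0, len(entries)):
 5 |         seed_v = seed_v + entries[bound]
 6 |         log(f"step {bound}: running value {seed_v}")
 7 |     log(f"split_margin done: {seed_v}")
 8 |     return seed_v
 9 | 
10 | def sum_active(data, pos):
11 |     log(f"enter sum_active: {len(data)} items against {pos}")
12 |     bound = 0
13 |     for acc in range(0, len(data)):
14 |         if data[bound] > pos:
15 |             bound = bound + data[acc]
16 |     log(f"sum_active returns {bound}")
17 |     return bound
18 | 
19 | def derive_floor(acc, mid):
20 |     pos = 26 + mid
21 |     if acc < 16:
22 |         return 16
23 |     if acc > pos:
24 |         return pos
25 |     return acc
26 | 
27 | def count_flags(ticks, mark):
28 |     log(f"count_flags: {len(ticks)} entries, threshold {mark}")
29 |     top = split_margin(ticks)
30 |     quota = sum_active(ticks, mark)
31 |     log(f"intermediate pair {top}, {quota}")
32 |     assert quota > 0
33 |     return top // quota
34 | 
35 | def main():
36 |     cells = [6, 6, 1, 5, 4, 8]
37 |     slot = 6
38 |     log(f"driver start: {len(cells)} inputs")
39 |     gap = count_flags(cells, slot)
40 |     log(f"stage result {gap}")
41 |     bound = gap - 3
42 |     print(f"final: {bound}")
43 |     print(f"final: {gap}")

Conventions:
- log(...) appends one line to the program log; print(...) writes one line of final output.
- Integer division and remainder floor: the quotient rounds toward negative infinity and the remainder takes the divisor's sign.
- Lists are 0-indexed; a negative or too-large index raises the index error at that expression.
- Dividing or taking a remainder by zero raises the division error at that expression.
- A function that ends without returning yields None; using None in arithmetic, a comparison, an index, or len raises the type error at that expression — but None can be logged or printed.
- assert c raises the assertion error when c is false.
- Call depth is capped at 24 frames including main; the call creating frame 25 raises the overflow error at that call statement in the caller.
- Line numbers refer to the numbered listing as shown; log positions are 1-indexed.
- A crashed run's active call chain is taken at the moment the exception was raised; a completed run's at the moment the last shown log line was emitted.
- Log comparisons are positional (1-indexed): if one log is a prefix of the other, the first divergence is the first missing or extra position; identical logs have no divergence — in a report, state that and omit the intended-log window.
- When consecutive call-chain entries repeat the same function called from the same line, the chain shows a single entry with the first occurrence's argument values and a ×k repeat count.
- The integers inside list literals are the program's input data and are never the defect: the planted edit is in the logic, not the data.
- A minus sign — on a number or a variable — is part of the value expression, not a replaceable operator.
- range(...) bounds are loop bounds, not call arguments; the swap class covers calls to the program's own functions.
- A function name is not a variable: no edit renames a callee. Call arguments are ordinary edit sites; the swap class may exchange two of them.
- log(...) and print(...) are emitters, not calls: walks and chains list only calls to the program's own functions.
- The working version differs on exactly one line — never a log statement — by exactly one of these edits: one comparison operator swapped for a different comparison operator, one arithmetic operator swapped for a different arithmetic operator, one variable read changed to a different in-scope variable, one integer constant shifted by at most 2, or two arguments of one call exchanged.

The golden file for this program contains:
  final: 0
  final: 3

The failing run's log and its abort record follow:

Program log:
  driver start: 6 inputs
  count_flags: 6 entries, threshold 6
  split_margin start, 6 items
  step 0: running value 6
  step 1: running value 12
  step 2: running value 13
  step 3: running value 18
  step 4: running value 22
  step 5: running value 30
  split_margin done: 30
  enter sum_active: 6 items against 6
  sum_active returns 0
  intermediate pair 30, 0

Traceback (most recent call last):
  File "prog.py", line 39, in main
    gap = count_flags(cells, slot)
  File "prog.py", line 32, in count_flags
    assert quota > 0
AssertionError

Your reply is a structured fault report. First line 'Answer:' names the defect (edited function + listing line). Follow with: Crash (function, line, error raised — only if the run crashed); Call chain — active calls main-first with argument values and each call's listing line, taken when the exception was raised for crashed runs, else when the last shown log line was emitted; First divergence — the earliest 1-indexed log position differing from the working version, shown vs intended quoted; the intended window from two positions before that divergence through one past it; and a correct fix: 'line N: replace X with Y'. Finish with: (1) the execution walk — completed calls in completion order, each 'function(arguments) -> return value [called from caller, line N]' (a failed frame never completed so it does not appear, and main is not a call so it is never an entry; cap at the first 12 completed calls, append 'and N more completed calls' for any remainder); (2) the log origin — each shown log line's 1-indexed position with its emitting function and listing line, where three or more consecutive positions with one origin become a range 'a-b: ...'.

Answer: the defect is in sum_active at line 14.
Key fact: The log first diverges at position 12: the faulty run prints 'sum_active returns 0' where the working version prints 'sum_active returns 8'.
Crash: count_flags, line 32, AssertionError.
Call chain: main -> count_flags([6, 6, 1, 5, 4, 8], 6) (called at line 39).
First divergence: at position 12 the run shows 'sum_active returns 0' where the working version logs 'sum_active returns 8'.
Intended log window:
  10: split_margin done: 30
  11: enter sum_active: 6 items against 6
  12: sum_active returns 8
  13: intermediate pair 30, 8
Execution walk:
  split_margin([6, 6, 1, 5, 4, 8]) -> 30  [called from count_flags, line 29]
  sum_active([6, 6, 1, 5, 4, 8], 6) -> 0  [called from count_flags, line 30]
Log origin:
  1: from main, line 38
  2: from count_flags, line 28
  3: from split_margin, line 2
  4-9: from split_margin, line 6
  10: from split_margin, line 7
  11: from sum_active, line 11
  12: from sum_active, line 16
  13: from count_flags, line 31
A correct fix: line 14: replace `bound` with `acc`.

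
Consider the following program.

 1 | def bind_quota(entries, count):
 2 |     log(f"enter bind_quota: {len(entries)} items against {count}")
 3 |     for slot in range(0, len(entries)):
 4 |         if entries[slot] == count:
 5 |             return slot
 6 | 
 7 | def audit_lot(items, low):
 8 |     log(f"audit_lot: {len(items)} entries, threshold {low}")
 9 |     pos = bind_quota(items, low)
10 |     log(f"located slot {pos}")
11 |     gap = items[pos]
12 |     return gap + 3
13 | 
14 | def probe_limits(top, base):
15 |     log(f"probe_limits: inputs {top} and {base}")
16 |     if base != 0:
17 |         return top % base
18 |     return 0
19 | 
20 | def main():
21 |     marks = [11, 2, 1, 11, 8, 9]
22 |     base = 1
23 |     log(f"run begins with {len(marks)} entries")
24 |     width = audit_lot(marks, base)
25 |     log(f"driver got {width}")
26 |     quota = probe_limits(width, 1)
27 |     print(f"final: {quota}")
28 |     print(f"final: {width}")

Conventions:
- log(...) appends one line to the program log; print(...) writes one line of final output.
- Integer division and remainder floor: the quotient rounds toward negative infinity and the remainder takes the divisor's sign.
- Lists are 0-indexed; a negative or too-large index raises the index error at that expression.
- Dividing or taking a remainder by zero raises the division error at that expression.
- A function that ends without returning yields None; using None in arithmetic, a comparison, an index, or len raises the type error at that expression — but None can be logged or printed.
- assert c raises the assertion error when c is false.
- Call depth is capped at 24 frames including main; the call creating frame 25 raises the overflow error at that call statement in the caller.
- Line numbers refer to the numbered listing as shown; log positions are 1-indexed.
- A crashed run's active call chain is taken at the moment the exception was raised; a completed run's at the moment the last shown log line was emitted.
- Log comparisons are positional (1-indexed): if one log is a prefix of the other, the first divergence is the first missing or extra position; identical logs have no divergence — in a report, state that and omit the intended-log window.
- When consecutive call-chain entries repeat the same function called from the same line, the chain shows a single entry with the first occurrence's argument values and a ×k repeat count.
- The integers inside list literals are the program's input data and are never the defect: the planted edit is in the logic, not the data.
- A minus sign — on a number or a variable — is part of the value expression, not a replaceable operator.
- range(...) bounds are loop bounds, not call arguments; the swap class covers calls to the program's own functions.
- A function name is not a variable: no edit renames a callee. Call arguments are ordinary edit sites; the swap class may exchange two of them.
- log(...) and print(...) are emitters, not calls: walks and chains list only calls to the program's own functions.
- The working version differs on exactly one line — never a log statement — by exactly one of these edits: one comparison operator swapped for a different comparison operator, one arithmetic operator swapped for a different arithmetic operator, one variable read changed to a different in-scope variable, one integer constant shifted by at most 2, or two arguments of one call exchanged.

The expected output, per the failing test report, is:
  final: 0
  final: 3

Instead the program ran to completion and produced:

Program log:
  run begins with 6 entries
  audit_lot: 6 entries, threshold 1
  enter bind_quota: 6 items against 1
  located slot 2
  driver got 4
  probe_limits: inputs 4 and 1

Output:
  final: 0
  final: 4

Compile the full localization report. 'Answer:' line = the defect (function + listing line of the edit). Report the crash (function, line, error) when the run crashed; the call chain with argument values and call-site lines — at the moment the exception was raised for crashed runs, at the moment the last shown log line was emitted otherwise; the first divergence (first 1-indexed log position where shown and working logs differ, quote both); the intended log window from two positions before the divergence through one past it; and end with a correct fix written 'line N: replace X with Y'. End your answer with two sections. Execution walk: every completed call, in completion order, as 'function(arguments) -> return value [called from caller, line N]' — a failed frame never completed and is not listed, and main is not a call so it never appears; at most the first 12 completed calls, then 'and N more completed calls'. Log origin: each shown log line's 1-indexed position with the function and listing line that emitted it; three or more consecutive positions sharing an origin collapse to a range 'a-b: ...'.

Answer: the defect is in audit_lot at line 12.
Key fact: Everything matches until log position 5, which reads 'driver got 4' in place of 'driver got 3'.
Call chain: main -> probe_limits(4, 1) (called at line 26).
First divergence: position 5; shown 'driver got 4' vs intended 'driver got 3'.
Intended log window:
  3: enter bind_quota: 6 items against 1
  4: located slot 2
  5: driver got 3
  6: probe_limits: inputs 3 and 1
Execution walk:
  bind_quota([11, 2, 1, 11, 8, 9], 1) -> 2  [called from audit_lot, line 9]
  audit_lot([11, 2, 1, 11, 8, 9], 1) -> 4  [called from main, line 24]
  probe_limits(4, 1) -> 0  [called from main, line 26]
Log origins:
  1: logged in main at line 23
  2: logged in audit_lot at line 8
  3: logged in bind_quota at line 2
  4: logged in audit_lot at line 10
  5: logged in main at line 25
  6: logged in probe_limits at line 15
A correct fix: line 12: replace `+` with `*`.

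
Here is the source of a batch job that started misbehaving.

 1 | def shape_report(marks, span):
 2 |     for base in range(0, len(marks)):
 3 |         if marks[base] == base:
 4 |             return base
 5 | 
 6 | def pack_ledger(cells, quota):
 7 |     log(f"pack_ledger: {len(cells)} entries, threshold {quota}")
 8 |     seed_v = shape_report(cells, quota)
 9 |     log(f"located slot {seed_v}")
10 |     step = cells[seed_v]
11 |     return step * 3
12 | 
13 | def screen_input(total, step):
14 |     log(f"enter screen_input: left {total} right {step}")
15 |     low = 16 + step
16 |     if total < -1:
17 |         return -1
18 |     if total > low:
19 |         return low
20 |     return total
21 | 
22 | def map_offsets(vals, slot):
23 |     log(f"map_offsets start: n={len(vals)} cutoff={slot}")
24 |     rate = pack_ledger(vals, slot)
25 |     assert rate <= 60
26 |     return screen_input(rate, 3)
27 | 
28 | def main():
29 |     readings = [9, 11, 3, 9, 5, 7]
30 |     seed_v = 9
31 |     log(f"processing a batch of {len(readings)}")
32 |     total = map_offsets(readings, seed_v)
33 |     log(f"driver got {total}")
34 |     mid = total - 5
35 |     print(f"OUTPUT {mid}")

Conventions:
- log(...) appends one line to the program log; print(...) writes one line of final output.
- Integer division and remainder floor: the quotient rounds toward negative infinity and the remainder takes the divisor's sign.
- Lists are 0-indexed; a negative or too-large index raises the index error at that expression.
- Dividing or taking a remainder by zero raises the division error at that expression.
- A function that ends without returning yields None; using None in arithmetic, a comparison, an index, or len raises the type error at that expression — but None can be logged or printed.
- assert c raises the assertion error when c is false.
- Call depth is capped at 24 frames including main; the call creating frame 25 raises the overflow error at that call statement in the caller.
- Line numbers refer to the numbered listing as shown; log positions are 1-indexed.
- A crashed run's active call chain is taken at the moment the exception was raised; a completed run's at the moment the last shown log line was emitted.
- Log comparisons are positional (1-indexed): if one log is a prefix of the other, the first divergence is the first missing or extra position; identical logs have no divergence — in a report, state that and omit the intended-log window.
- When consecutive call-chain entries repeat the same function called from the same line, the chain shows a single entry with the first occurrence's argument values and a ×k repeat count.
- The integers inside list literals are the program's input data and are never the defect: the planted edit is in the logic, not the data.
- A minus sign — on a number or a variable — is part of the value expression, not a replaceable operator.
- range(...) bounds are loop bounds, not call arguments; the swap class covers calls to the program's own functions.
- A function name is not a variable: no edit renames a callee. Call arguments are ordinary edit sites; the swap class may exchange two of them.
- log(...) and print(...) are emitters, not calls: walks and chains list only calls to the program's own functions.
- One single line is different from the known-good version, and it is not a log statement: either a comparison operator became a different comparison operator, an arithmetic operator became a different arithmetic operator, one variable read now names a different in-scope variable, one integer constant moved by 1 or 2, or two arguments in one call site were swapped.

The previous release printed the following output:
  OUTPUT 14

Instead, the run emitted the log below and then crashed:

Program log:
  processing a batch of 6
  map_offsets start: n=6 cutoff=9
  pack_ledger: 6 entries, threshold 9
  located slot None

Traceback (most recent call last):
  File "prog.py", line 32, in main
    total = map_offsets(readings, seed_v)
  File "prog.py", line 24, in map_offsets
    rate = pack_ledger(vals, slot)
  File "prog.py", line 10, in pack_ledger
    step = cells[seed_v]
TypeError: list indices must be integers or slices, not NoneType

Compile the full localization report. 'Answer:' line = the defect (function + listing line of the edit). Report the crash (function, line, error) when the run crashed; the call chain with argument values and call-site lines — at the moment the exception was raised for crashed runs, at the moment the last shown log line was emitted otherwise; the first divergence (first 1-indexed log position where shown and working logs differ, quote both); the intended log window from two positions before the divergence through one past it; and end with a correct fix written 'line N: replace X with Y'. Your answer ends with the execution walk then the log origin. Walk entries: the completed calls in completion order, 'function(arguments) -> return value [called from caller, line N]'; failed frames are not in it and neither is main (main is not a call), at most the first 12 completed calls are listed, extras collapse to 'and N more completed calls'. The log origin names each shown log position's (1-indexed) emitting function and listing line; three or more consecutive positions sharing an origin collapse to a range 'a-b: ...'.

Answer: the defect is in shape_report at line 3.
Key observation: At log position 4 the runs split — shown 'located slot None', but the working version logs 'located slot 0'.
Crash: pack_ledger, line 10, TypeError.
Call chain: main -> map_offsets([9, 11, 3, 9, 5, 7], 9) (called at line 32) -> pack_ledger([9, 11, 3, 9, 5, 7], 9) (called at line 24).
First divergence: at position 4 the run shows 'located slot None' where the working version logs 'located slot 0'.
Intended log window:
  2: map_offsets start: n=6 cutoff=9
  3: pack_ledger: 6 entries, threshold 9
  4: located slot 0
  5: enter screen_input: left 27 right 3
Execution walk:
  shape_report([9, 11, 3, 9, 5, 7], 9) -> None  [called from pack_ledger, line 8]
Log line origins:
  1: emitted by main (line 31)
  2: emitted by map_offsets (line 23)
  3: emitted by pack_ledger (line 7)
  4: emitted by pack_ledger (line 9)
A correct fix: line 3: replace `marks[base] == base` with `marks[base] == span`.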